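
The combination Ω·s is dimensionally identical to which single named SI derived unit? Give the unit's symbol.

Ω = kg·m²·s⁻³·A⁻².
Combining: Ω·s = (kg·m²·s⁻³·A⁻²) · s = kg·m²·s⁻²·A⁻².
kg·m²·s⁻²·A⁻² is the base-SI form of the henry.

H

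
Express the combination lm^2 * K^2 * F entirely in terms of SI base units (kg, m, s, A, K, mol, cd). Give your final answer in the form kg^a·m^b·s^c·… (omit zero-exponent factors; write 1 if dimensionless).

kg⁻¹·m⁻²·s⁴·A²·K²·cd²

lm = cd·sr = cd (luminous flux; sr is dimensionless).
So lm² = cd².
F = C/V (capacitance = charge per voltage),
    = A·s/(kg·m²·s⁻³·A⁻¹) (substituting C and V),
    = kg⁻¹·m⁻²·s⁴·A².
Combining: lm²·K²·F = cd² · K² · (kg⁻¹·m⁻²·s⁴·A²) = kg⁻¹·m⁻²·s⁴·A²·K²·cd².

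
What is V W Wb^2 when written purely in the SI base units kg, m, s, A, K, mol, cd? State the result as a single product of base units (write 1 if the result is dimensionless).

V = W/A (potential = power per current),
    = kg·m²·s⁻³·A⁻¹.
W = J/s (power = energy per time),
    = kg·m²·s⁻³.
Wb = V·s (flux: a volt is a weber per second),
    = kg·m²·s⁻²·A⁻¹.
So Wb² = kg²·m⁴·s⁻⁴·A⁻².
Combining: V·W·Wb² = (kg·m²·s⁻³·A⁻¹) · (kg·m²·s⁻³) · (kg²·m⁴·s⁻⁴·A⁻²) = kg⁴·m⁸·s⁻¹⁰·A⁻³.

kg⁴·m⁸·s⁻¹⁰·A⁻³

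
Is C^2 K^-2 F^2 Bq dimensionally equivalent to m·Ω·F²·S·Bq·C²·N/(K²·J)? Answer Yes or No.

Yes

Left side:
  C = s·A.
  So C² = s²·A².
  F = kg⁻¹·m⁻²·s⁴·A².
  So F² = kg⁻²·m⁻⁴·s⁸·A⁴.
  Bq = s⁻¹.
  Combining: C²·K⁻²·F²·Bq = (s²·A²) · K⁻² · (kg⁻²·m⁻⁴·s⁸·A⁴) · s⁻¹ = kg⁻²·m⁻⁴·s⁹·A⁶·K⁻².
Right side:
  Ω = V/A (resistance = voltage per current),
      = kg·m²·s⁻³·A⁻².
  F = C/V (capacitance = charge per voltage),
      = A·s/(kg·m²·s⁻³·A⁻¹) (substituting C and V),
      = kg⁻¹·m⁻²·s⁴·A².
  So F² = kg⁻²·m⁻⁴·s⁸·A⁴.
  S = 1/Ω (conductance is reciprocal resistance),
      = kg⁻¹·m⁻²·s³·A².
  Bq = 1/s = s⁻¹ (activity is decays per second).
  C = A·s = s·A (charge = current × time).
  So C² = s²·A².
  J = N·m (work = force × distance),
      = kg·m²·s⁻².
  So J⁻¹ = kg⁻¹·m⁻²·s².
  N = kg·m/s² = kg·m·s⁻² (force = mass × acceleration).
  Combining: m·K⁻²·Ω·F²·S·Bq·C²·J⁻¹·N = m · K⁻² · (kg·m²·s⁻³·A⁻²) · (kg⁻²·m⁻⁴·s⁸·A⁴) · (kg⁻¹·m⁻²·s³·A²) · s⁻¹ · (s²·A²) · (kg⁻¹·m⁻²·s²) · (kg·m·s⁻²) = kg⁻²·m⁻⁴·s⁹·A⁶·K⁻².
Both reduce to kg⁻²·m⁻⁴·s⁹·A⁶·K⁻².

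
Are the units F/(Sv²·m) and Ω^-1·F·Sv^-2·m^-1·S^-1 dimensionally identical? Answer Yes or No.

Left side:
  Sv = J/kg (equivalent dose = energy per mass),
      = m²·s⁻².
  So Sv⁻² = m⁻⁴·s⁴.
  F = C/V (capacitance = charge per voltage),
      = A·s/(kg·m²·s⁻³·A⁻¹) (substituting C and V),
      = kg⁻¹·m⁻²·s⁴·A².
  Combining: Sv⁻²·m⁻¹·F = (m⁻⁴·s⁴) · m⁻¹ · (kg⁻¹·m⁻²·s⁴·A²) = kg⁻¹·m⁻⁷·s⁸·A².
Right side:
  Ω = V/A (resistance = voltage per current),
      = kg·m²·s⁻³·A⁻².
  So Ω⁻¹ = kg⁻¹·m⁻²·s³·A².
  F = C/V (capacitance = charge per voltage),
      = A·s/(kg·m²·s⁻³·A⁻¹) (substituting C and V),
      = kg⁻¹·m⁻²·s⁴·A².
  Sv = J/kg (equivalent dose = energy per mass),
      = m²·s⁻².
  So Sv⁻² = m⁻⁴·s⁴.
  S = 1/Ω (conductance is reciprocal resistance),
      = kg⁻¹·m⁻²·s³·A².
  So S⁻¹ = kg·m²·s⁻³·A⁻².
  Combining: Ω⁻¹·F·Sv⁻²·m⁻¹·S⁻¹ = (kg⁻¹·m⁻²·s³·A²) · (kg⁻¹·m⁻²·s⁴·A²) · (m⁻⁴·s⁴) · m⁻¹ · (kg·m²·s⁻³·A⁻²) = kg⁻¹·m⁻⁷·s⁸·A².
Both reduce to kg⁻¹·m⁻⁷·s⁸·A².

Yes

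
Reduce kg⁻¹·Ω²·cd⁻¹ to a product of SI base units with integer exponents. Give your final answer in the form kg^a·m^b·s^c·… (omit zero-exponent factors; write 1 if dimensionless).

kg·m⁴·s⁻⁶·A⁻⁴·cd⁻¹

Ω = kg·m²·s⁻³·A⁻².
So Ω² = kg²·m⁴·s⁻⁶·A⁻⁴.
Combining: kg⁻¹·Ω²·cd⁻¹ = kg⁻¹ · (kg²·m⁴·s⁻⁶·A⁻⁴) · cd⁻¹ = kg·m⁴·s⁻⁶·A⁻⁴·cd⁻¹.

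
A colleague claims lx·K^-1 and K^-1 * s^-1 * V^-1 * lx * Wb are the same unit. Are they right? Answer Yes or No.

Yes

Left side:
  lx = m⁻²·cd.
  Combining: lx·K⁻¹ = (m⁻²·cd) · K⁻¹ = m⁻²·K⁻¹·cd.
Right side:
  V = kg·m²·s⁻³·A⁻¹.
  So V⁻¹ = kg⁻¹·m⁻²·s³·A.
  lx = m⁻²·cd.
  Wb = kg·m²·s⁻²·A⁻¹.
  Combining: K⁻¹·s⁻¹·V⁻¹·lx·Wb = K⁻¹ · s⁻¹ · (kg⁻¹·m⁻²·s³·A) · (m⁻²·cd) · (kg·m²·s⁻²·A⁻¹) = m⁻²·K⁻¹·cd.
Both reduce to m⁻²·K⁻¹·cd.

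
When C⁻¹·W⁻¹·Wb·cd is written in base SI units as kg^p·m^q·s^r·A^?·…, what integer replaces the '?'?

C = A·s = s·A (charge = current × time).
So C⁻¹ = s⁻¹·A⁻¹.
W = J/s (power = energy per time),
    = kg·m²·s⁻³.
So W⁻¹ = kg⁻¹·m⁻²·s³.
Wb = V·s (flux: a volt is a weber per second),
    = kg·m²·s⁻²·A⁻¹.
Combining: C⁻¹·W⁻¹·Wb·cd = (s⁻¹·A⁻¹) · (kg⁻¹·m⁻²·s³) · (kg·m²·s⁻²·A⁻¹) · cd = A⁻²·cd.
The exponent of A is -2.

-2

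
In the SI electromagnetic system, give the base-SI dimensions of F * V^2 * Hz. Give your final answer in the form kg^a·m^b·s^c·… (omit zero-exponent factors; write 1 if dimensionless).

F = C/V (capacitance = charge per voltage),
    = A·s/(kg·m²·s⁻³·A⁻¹) (substituting C and V),
    = kg⁻¹·m⁻²·s⁴·A².
V = W/A (potential = power per current),
    = kg·m²·s⁻³·A⁻¹.
So V² = kg²·m⁴·s⁻⁶·A⁻².
Hz = 1/s = s⁻¹ (frequency is cycles per second).
Combining: F·V²·Hz = (kg⁻¹·m⁻²·s⁴·A²) · (kg²·m⁴·s⁻⁶·A⁻²) · s⁻¹ = kg·m²·s⁻³.

kg·m²·s⁻³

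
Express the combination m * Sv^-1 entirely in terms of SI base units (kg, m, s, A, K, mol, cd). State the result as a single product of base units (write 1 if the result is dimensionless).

Sv = m²·s⁻².
So Sv⁻¹ = m⁻²·s².
Combining: m·Sv⁻¹ = m · (m⁻²·s²) = m⁻¹·s².

m⁻¹·s²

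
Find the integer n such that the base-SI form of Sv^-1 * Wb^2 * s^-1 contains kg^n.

Sv = J/kg (equivalent dose = energy per mass),
    = m²·s⁻².
So Sv⁻¹ = m⁻²·s².
Wb = V·s (flux: a volt is a weber per second),
    = kg·m²·s⁻²·A⁻¹.
So Wb² = kg²·m⁴·s⁻⁴·A⁻².
Combining: Sv⁻¹·Wb²·s⁻¹ = (m⁻²·s²) · (kg²·m⁴·s⁻⁴·A⁻²) · s⁻¹ = kg²·m²·s⁻³·A⁻².
The exponent of kg is 2.

2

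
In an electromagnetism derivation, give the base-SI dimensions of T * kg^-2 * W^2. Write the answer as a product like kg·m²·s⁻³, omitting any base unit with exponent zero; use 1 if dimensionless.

T = kg·s⁻²·A⁻¹.
W = kg·m²·s⁻³.
So W² = kg²·m⁴·s⁻⁶.
Combining: T·kg⁻²·W² = (kg·s⁻²·A⁻¹) · kg⁻² · (kg²·m⁴·s⁻⁶) = kg·m⁴·s⁻⁸·A⁻¹.

kg·m⁴·s⁻⁸·A⁻¹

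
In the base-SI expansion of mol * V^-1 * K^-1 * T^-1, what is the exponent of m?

-2

V = W/A (potential = power per current),
    = kg·m²·s⁻³·A⁻¹.
So V⁻¹ = kg⁻¹·m⁻²·s³·A.
T = Wb/m² (flux density = flux per area),
    = kg·s⁻²·A⁻¹.
So T⁻¹ = kg⁻¹·s²·A.
Combining: mol·V⁻¹·K⁻¹·T⁻¹ = mol · (kg⁻¹·m⁻²·s³·A) · K⁻¹ · (kg⁻¹·s²·A) = kg⁻²·m⁻²·s⁵·A²·K⁻¹·mol.
The exponent of m is -2.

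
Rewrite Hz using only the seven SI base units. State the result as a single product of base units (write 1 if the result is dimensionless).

s⁻¹

Hz = 1/s = s⁻¹ (frequency is cycles per second).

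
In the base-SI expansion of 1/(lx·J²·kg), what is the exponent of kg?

lx = lm/m² (illuminance = luminous flux per area),
    = m⁻²·cd.
So lx⁻¹ = m²·cd⁻¹.
J = N·m (work = force × distance),
    = kg·m²·s⁻².
So J⁻² = kg⁻²·m⁻⁴·s⁴.
Combining: lx⁻¹·J⁻²·kg⁻¹ = (m²·cd⁻¹) · (kg⁻²·m⁻⁴·s⁴) · kg⁻¹ = kg⁻³·m⁻²·s⁴·cd⁻¹.
The exponent of kg is -3.

-3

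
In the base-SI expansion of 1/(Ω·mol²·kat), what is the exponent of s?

4

Ω = kg·m²·s⁻³·A⁻².
So Ω⁻¹ = kg⁻¹·m⁻²·s³·A².
kat = s⁻¹·mol.
So kat⁻¹ = s·mol⁻¹.
Combining: Ω⁻¹·mol⁻²·kat⁻¹ = (kg⁻¹·m⁻²·s³·A²) · mol⁻² · (s·mol⁻¹) = kg⁻¹·m⁻²·s⁴·A²·mol⁻³.
The exponent of s is 4.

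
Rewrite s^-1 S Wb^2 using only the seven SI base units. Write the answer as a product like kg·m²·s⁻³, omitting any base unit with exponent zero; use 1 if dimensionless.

kg·m²·s⁻²

S = 1/Ω (conductance is reciprocal resistance),
    = kg⁻¹·m⁻²·s³·A².
Wb = V·s (flux: a volt is a weber per second),
    = kg·m²·s⁻²·A⁻¹.
So Wb² = kg²·m⁴·s⁻⁴·A⁻².
Combining: s⁻¹·S·Wb² = s⁻¹ · (kg⁻¹·m⁻²·s³·A²) · (kg²·m⁴·s⁻⁴·A⁻²) = kg·m²·s⁻².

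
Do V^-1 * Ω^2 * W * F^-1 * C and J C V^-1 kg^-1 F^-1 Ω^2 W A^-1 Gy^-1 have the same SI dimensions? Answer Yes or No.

Left side:
  V = kg·m²·s⁻³·A⁻¹.
  So V⁻¹ = kg⁻¹·m⁻²·s³·A.
  Ω = kg·m²·s⁻³·A⁻².
  So Ω² = kg²·m⁴·s⁻⁶·A⁻⁴.
  W = kg·m²·s⁻³.
  F = kg⁻¹·m⁻²·s⁴·A².
  So F⁻¹ = kg·m²·s⁻⁴·A⁻².
  C = s·A.
  Combining: V⁻¹·Ω²·W·F⁻¹·C = (kg⁻¹·m⁻²·s³·A) · (kg²·m⁴·s⁻⁶·A⁻⁴) · (kg·m²·s⁻³) · (kg·m²·s⁻⁴·A⁻²) · (s·A) = kg³·m⁶·s⁻⁹·A⁻⁴.
Right side:
  J = kg·m²·s⁻².
  C = s·A.
  V = kg·m²·s⁻³·A⁻¹.
  So V⁻¹ = kg⁻¹·m⁻²·s³·A.
  F = kg⁻¹·m⁻²·s⁴·A².
  So F⁻¹ = kg·m²·s⁻⁴·A⁻².
  Ω = kg·m²·s⁻³·A⁻².
  So Ω² = kg²·m⁴·s⁻⁶·A⁻⁴.
  W = kg·m²·s⁻³.
  Gy = m²·s⁻².
  So Gy⁻¹ = m⁻²·s².
  Combining: J·C·V⁻¹·kg⁻¹·F⁻¹·Ω²·W·A⁻¹·Gy⁻¹ = (kg·m²·s⁻²) · (s·A) · (kg⁻¹·m⁻²·s³·A) · kg⁻¹ · (kg·m²·s⁻⁴·A⁻²) · (kg²·m⁴·s⁻⁶·A⁻⁴) · (kg·m²·s⁻³) · A⁻¹ · (m⁻²·s²) = kg³·m⁶·s⁻⁹·A⁻⁵.
Left is kg³·m⁶·s⁻⁹·A⁻⁴; right is kg³·m⁶·s⁻⁹·A⁻⁵ — different.

No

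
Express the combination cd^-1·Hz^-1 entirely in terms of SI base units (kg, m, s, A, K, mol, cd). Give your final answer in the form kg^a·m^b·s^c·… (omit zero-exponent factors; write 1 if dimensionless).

s·cd⁻¹

Hz = s⁻¹.
So Hz⁻¹ = s.
Combining: cd⁻¹·Hz⁻¹ = cd⁻¹ · s = s·cd⁻¹.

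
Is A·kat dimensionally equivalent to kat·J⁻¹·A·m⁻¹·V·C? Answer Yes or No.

No

Left side:
  kat = s⁻¹·mol.
  Combining: A·kat = A · (s⁻¹·mol) = s⁻¹·A·mol.
Right side:
  kat = mol/s = s⁻¹·mol (catalytic activity).
  J = N·m (work = force × distance),
      = kg·m²·s⁻².
  So J⁻¹ = kg⁻¹·m⁻²·s².
  V = W/A (potential = power per current),
      = kg·m²·s⁻³·A⁻¹.
  C = A·s = s·A (charge = current × time).
  Combining: kat·J⁻¹·A·m⁻¹·V·C = (s⁻¹·mol) · (kg⁻¹·m⁻²·s²) · A · m⁻¹ · (kg·m²·s⁻³·A⁻¹) · (s·A) = m⁻¹·s⁻¹·A·mol.
Left is s⁻¹·A·mol; right is m⁻¹·s⁻¹·A·mol — different.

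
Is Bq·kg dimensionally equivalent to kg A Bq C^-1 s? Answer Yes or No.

Left side:
  Bq = s⁻¹.
  Combining: Bq·kg = s⁻¹ · kg = kg·s⁻¹.
Right side:
  Bq = s⁻¹.
  C = s·A.
  So C⁻¹ = s⁻¹·A⁻¹.
  Combining: kg·A·Bq·C⁻¹·s = kg · A · s⁻¹ · (s⁻¹·A⁻¹) · s = kg·s⁻¹.
Both reduce to kg·s⁻¹.

Yes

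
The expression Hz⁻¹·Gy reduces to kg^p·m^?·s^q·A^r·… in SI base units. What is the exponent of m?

2

Hz = s⁻¹.
So Hz⁻¹ = s.
Gy = m²·s⁻².
Combining: Hz⁻¹·Gy = s · (m²·s⁻²) = m²·s⁻¹.
The exponent of m is 2.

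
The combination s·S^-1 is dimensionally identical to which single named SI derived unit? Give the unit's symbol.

H

S = 1/Ω (conductance is reciprocal resistance),
    = kg⁻¹·m⁻²·s³·A².
So S⁻¹ = kg·m²·s⁻³·A⁻².
Combining: s·S⁻¹ = s · (kg·m²·s⁻³·A⁻²) = kg·m²·s⁻²·A⁻².
kg·m²·s⁻²·A⁻² is the base-SI form of the henry.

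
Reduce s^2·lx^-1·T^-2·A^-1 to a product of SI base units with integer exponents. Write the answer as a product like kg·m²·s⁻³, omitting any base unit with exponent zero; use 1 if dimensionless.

kg⁻²·m²·s⁶·A·cd⁻¹

lx = lm/m² (illuminance = luminous flux per area),
    = m⁻²·cd.
So lx⁻¹ = m²·cd⁻¹.
T = Wb/m² (flux density = flux per area),
    = kg·s⁻²·A⁻¹.
So T⁻² = kg⁻²·s⁴·A².
Combining: s²·lx⁻¹·T⁻²·A⁻¹ = s² · (m²·cd⁻¹) · (kg⁻²·s⁴·A²) · A⁻¹ = kg⁻²·m²·s⁶·A·cd⁻¹.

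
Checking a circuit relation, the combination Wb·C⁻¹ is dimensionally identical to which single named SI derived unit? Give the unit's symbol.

Ω

Wb = V·s (flux: a volt is a weber per second),
    = kg·m²·s⁻²·A⁻¹.
C = A·s = s·A (charge = current × time).
So C⁻¹ = s⁻¹·A⁻¹.
Combining: Wb·C⁻¹ = (kg·m²·s⁻²·A⁻¹) · (s⁻¹·A⁻¹) = kg·m²·s⁻³·A⁻².
kg·m²·s⁻³·A⁻² is the base-SI form of the ohm.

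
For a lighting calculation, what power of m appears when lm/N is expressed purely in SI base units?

-1

lm = cd·sr = cd (luminous flux; sr is dimensionless).
N = kg·m/s² = kg·m·s⁻² (force = mass × acceleration).
So N⁻¹ = kg⁻¹·m⁻¹·s².
Combining: lm·N⁻¹ = cd · (kg⁻¹·m⁻¹·s²) = kg⁻¹·m⁻¹·s²·cd.
The exponent of m is -1.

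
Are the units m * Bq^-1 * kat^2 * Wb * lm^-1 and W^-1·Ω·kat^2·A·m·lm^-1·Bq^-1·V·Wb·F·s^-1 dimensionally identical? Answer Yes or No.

Left side:
  Bq = 1/s = s⁻¹ (activity is decays per second).
  So Bq⁻¹ = s.
  kat = mol/s = s⁻¹·mol (catalytic activity).
  So kat² = s⁻²·mol².
  Wb = V·s (flux: a volt is a weber per second),
      = kg·m²·s⁻²·A⁻¹.
  lm = cd·sr = cd (luminous flux; sr is dimensionless).
  So lm⁻¹ = cd⁻¹.
  Combining: m·Bq⁻¹·kat²·Wb·lm⁻¹ = m · s · (s⁻²·mol²) · (kg·m²·s⁻²·A⁻¹) · cd⁻¹ = kg·m³·s⁻³·A⁻¹·mol²·cd⁻¹.
Right side:
  W = kg·m²·s⁻³.
  So W⁻¹ = kg⁻¹·m⁻²·s³.
  Ω = kg·m²·s⁻³·A⁻².
  kat = s⁻¹·mol.
  So kat² = s⁻²·mol².
  lm = cd.
  So lm⁻¹ = cd⁻¹.
  Bq = s⁻¹.
  So Bq⁻¹ = s.
  V = kg·m²·s⁻³·A⁻¹.
  Wb = kg·m²·s⁻²·A⁻¹.
  F = kg⁻¹·m⁻²·s⁴·A².
  Combining: W⁻¹·Ω·kat²·A·m·lm⁻¹·Bq⁻¹·V·Wb·F·s⁻¹ = (kg⁻¹·m⁻²·s³) · (kg·m²·s⁻³·A⁻²) · (s⁻²·mol²) · A · m · cd⁻¹ · s · (kg·m²·s⁻³·A⁻¹) · (kg·m²·s⁻²·A⁻¹) · (kg⁻¹·m⁻²·s⁴·A²) · s⁻¹ = kg·m³·s⁻³·A⁻¹·mol²·cd⁻¹.
Both reduce to kg·m³·s⁻³·A⁻¹·mol²·cd⁻¹.

Yes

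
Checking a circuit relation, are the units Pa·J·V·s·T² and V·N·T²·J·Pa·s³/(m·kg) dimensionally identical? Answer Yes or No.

Yes

Left side:
  Pa = kg·m⁻¹·s⁻².
  J = kg·m²·s⁻².
  V = kg·m²·s⁻³·A⁻¹.
  T = kg·s⁻²·A⁻¹.
  So T² = kg²·s⁻⁴·A⁻².
  Combining: Pa·J·V·s·T² = (kg·m⁻¹·s⁻²) · (kg·m²·s⁻²) · (kg·m²·s⁻³·A⁻¹) · s · (kg²·s⁻⁴·A⁻²) = kg⁵·m³·s⁻¹⁰·A⁻³.
Right side:
  V = kg·m²·s⁻³·A⁻¹.
  N = kg·m·s⁻².
  T = kg·s⁻²·A⁻¹.
  So T² = kg²·s⁻⁴·A⁻².
  J = kg·m²·s⁻².
  Pa = kg·m⁻¹·s⁻².
  Combining: V·N·T²·m⁻¹·kg⁻¹·J·Pa·s³ = (kg·m²·s⁻³·A⁻¹) · (kg·m·s⁻²) · (kg²·s⁻⁴·A⁻²) · m⁻¹ · kg⁻¹ · (kg·m²·s⁻²) · (kg·m⁻¹·s⁻²) · s³ = kg⁵·m³·s⁻¹⁰·A⁻³.
Both reduce to kg⁵·m³·s⁻¹⁰·A⁻³.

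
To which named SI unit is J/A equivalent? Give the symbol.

J = N·m (work = force × distance),
    = kg·m²·s⁻².
Combining: A⁻¹·J = A⁻¹ · (kg·m²·s⁻²) = kg·m²·s⁻²·A⁻¹.
kg·m²·s⁻²·A⁻¹ is the base-SI form of the weber.

Wb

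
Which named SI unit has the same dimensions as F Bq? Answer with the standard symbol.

F = kg⁻¹·m⁻²·s⁴·A².
Bq = s⁻¹.
Combining: F·Bq = (kg⁻¹·m⁻²·s⁴·A²) · s⁻¹ = kg⁻¹·m⁻²·s³·A².
kg⁻¹·m⁻²·s³·A² is the base-SI form of the siemens.

S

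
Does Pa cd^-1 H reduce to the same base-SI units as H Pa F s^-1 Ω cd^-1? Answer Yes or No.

Yes

Left side:
  Pa = kg·m⁻¹·s⁻².
  H = kg·m²·s⁻²·A⁻².
  Combining: Pa·cd⁻¹·H = (kg·m⁻¹·s⁻²) · cd⁻¹ · (kg·m²·s⁻²·A⁻²) = kg²·m·s⁻⁴·A⁻²·cd⁻¹.
Right side:
  H = Wb/A (inductance = flux per current),
      = kg·m²·s⁻²·A⁻².
  Pa = N/m² (pressure = force per area),
      = kg·m⁻¹·s⁻².
  F = C/V (capacitance = charge per voltage),
      = A·s/(kg·m²·s⁻³·A⁻¹) (substituting C and V),
      = kg⁻¹·m⁻²·s⁴·A².
  Ω = V/A (resistance = voltage per current),
      = kg·m²·s⁻³·A⁻².
  Combining: H·Pa·F·s⁻¹·Ω·cd⁻¹ = (kg·m²·s⁻²·A⁻²) · (kg·m⁻¹·s⁻²) · (kg⁻¹·m⁻²·s⁴·A²) · s⁻¹ · (kg·m²·s⁻³·A⁻²) · cd⁻¹ = kg²·m·s⁻⁴·A⁻²·cd⁻¹.
Both reduce to kg²·m·s⁻⁴·A⁻²·cd⁻¹.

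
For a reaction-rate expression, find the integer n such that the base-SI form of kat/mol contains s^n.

-1

kat = mol/s = s⁻¹·mol (catalytic activity).
Combining: mol⁻¹·kat = mol⁻¹ · (s⁻¹·mol) = s⁻¹.
The exponent of s is -1.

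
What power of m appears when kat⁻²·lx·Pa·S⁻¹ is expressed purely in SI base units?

-1

kat = mol/s = s⁻¹·mol (catalytic activity).
So kat⁻² = s²·mol⁻².
lx = lm/m² (illuminance = luminous flux per area),
    = m⁻²·cd.
Pa = N/m² (pressure = force per area),
    = kg·m⁻¹·s⁻².
S = 1/Ω (conductance is reciprocal resistance),
    = kg⁻¹·m⁻²·s³·A².
So S⁻¹ = kg·m²·s⁻³·A⁻².
Combining: kat⁻²·lx·Pa·S⁻¹ = (s²·mol⁻²) · (m⁻²·cd) · (kg·m⁻¹·s⁻²) · (kg·m²·s⁻³·A⁻²) = kg²·m⁻¹·s⁻³·A⁻²·mol⁻²·cd.
The exponent of m is -1.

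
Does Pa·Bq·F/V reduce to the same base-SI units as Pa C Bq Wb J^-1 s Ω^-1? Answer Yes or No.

Left side:
  V = W/A (potential = power per current),
      = kg·m²·s⁻³·A⁻¹.
  So V⁻¹ = kg⁻¹·m⁻²·s³·A.
  Pa = N/m² (pressure = force per area),
      = kg·m⁻¹·s⁻².
  Bq = 1/s = s⁻¹ (activity is decays per second).
  F = C/V (capacitance = charge per voltage),
      = A·s/(kg·m²·s⁻³·A⁻¹) (substituting C and V),
      = kg⁻¹·m⁻²·s⁴·A².
  Combining: V⁻¹·Pa·Bq·F = (kg⁻¹·m⁻²·s³·A) · (kg·m⁻¹·s⁻²) · s⁻¹ · (kg⁻¹·m⁻²·s⁴·A²) = kg⁻¹·m⁻⁵·s⁴·A³.
Right side:
  Pa = N/m² (pressure = force per area),
      = kg·m⁻¹·s⁻².
  C = A·s = s·A (charge = current × time).
  Bq = 1/s = s⁻¹ (activity is decays per second).
  Wb = V·s (flux: a volt is a weber per second),
      = kg·m²·s⁻²·A⁻¹.
  J = N·m (work = force × distance),
      = kg·m²·s⁻².
  So J⁻¹ = kg⁻¹·m⁻²·s².
  Ω = V/A (resistance = voltage per current),
      = kg·m²·s⁻³·A⁻².
  So Ω⁻¹ = kg⁻¹·m⁻²·s³·A².
  Combining: Pa·C·Bq·Wb·J⁻¹·s·Ω⁻¹ = (kg·m⁻¹·s⁻²) · (s·A) · s⁻¹ · (kg·m²·s⁻²·A⁻¹) · (kg⁻¹·m⁻²·s²) · s · (kg⁻¹·m⁻²·s³·A²) = m⁻³·s²·A².
Left is kg⁻¹·m⁻⁵·s⁴·A³; right is m⁻³·s²·A² — different.

No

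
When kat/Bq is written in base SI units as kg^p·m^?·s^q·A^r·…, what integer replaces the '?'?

kat = s⁻¹·mol.
Bq = s⁻¹.
So Bq⁻¹ = s.
Combining: kat·Bq⁻¹ = (s⁻¹·mol) · s = mol.
The exponent of m is 0.

0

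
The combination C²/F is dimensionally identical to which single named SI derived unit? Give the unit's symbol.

C = s·A.
So C² = s²·A².
F = kg⁻¹·m⁻²·s⁴·A².
So F⁻¹ = kg·m²·s⁻⁴·A⁻².
Combining: C²·F⁻¹ = (s²·A²) · (kg·m²·s⁻⁴·A⁻²) = kg·m²·s⁻².
kg·m²·s⁻² is the base-SI form of the joule.

J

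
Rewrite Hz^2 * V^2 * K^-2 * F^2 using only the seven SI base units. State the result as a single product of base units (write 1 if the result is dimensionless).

Hz = 1/s = s⁻¹ (frequency is cycles per second).
So Hz² = s⁻².
V = W/A (potential = power per current),
    = kg·m²·s⁻³·A⁻¹.
So V² = kg²·m⁴·s⁻⁶·A⁻².
F = C/V (capacitance = charge per voltage),
    = A·s/(kg·m²·s⁻³·A⁻¹) (substituting C and V),
    = kg⁻¹·m⁻²·s⁴·A².
So F² = kg⁻²·m⁻⁴·s⁸·A⁴.
Combining: Hz²·V²·K⁻²·F² = s⁻² · (kg²·m⁴·s⁻⁶·A⁻²) · K⁻² · (kg⁻²·m⁻⁴·s⁸·A⁴) = A²·K⁻².

A²·K⁻²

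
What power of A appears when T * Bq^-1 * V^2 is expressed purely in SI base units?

-3

T = Wb/m² (flux density = flux per area),
    = kg·s⁻²·A⁻¹.
Bq = 1/s = s⁻¹ (activity is decays per second).
So Bq⁻¹ = s.
V = W/A (potential = power per current),
    = kg·m²·s⁻³·A⁻¹.
So V² = kg²·m⁴·s⁻⁶·A⁻².
Combining: T·Bq⁻¹·V² = (kg·s⁻²·A⁻¹) · s · (kg²·m⁴·s⁻⁶·A⁻²) = kg³·m⁴·s⁻⁷·A⁻³.
The exponent of A is -3.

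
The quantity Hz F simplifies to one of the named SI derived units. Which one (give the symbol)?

S

Hz = 1/s = s⁻¹ (frequency is cycles per second).
F = C/V (capacitance = charge per voltage),
    = A·s/(kg·m²·s⁻³·A⁻¹) (substituting C and V),
    = kg⁻¹·m⁻²·s⁴·A².
Combining: Hz·F = s⁻¹ · (kg⁻¹·m⁻²·s⁴·A²) = kg⁻¹·m⁻²·s³·A².
kg⁻¹·m⁻²·s³·A² is the base-SI form of the siemens.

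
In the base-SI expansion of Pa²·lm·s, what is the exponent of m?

Pa = N/m² (pressure = force per area),
    = kg·m⁻¹·s⁻².
So Pa² = kg²·m⁻²·s⁻⁴.
lm = cd·sr = cd (luminous flux; sr is dimensionless).
Combining: Pa²·lm·s = (kg²·m⁻²·s⁻⁴) · cd · s = kg²·m⁻²·s⁻³·cd.
The exponent of m is -2.

-2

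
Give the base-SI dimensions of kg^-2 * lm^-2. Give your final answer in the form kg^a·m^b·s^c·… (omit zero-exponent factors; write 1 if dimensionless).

lm = cd.
So lm⁻² = cd⁻².
Combining: kg⁻²·lm⁻² = kg⁻² · cd⁻² = kg⁻²·cd⁻².

kg⁻²·cd⁻²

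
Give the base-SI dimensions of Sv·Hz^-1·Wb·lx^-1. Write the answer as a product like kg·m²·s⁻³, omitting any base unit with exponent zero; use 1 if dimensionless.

kg·m⁶·s⁻³·A⁻¹·cd⁻¹

Sv = m²·s⁻².
Hz = s⁻¹.
So Hz⁻¹ = s.
Wb = kg·m²·s⁻²·A⁻¹.
lx = m⁻²·cd.
So lx⁻¹ = m²·cd⁻¹.
Combining: Sv·Hz⁻¹·Wb·lx⁻¹ = (m²·s⁻²) · s · (kg·m²·s⁻²·A⁻¹) · (m²·cd⁻¹) = kg·m⁶·s⁻³·A⁻¹·cd⁻¹.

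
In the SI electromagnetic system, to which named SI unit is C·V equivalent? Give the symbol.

J

C = A·s = s·A (charge = current × time).
V = W/A (potential = power per current),
    = kg·m²·s⁻³·A⁻¹.
Combining: C·V = (s·A) · (kg·m²·s⁻³·A⁻¹) = kg·m²·s⁻².
kg·m²·s⁻² is the base-SI form of the joule.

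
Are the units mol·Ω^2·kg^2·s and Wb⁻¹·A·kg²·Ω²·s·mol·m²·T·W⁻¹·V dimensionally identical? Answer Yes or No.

Left side:
  Ω = V/A (resistance = voltage per current),
      = kg·m²·s⁻³·A⁻².
  So Ω² = kg²·m⁴·s⁻⁶·A⁻⁴.
  Combining: mol·Ω²·kg²·s = mol · (kg²·m⁴·s⁻⁶·A⁻⁴) · kg² · s = kg⁴·m⁴·s⁻⁵·A⁻⁴·mol.
Right side:
  Wb = kg·m²·s⁻²·A⁻¹.
  So Wb⁻¹ = kg⁻¹·m⁻²·s²·A.
  Ω = kg·m²·s⁻³·A⁻².
  So Ω² = kg²·m⁴·s⁻⁶·A⁻⁴.
  T = kg·s⁻²·A⁻¹.
  W = kg·m²·s⁻³.
  So W⁻¹ = kg⁻¹·m⁻²·s³.
  V = kg·m²·s⁻³·A⁻¹.
  Combining: Wb⁻¹·A·kg²·Ω²·s·mol·m²·T·W⁻¹·V = (kg⁻¹·m⁻²·s²·A) · A · kg² · (kg²·m⁴·s⁻⁶·A⁻⁴) · s · mol · m² · (kg·s⁻²·A⁻¹) · (kg⁻¹·m⁻²·s³) · (kg·m²·s⁻³·A⁻¹) = kg⁴·m⁴·s⁻⁵·A⁻⁴·mol.
Both reduce to kg⁴·m⁴·s⁻⁵·A⁻⁴·mol.

Yes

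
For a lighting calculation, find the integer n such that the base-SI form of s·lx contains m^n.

lx = lm/m² (illuminance = luminous flux per area),
    = m⁻²·cd.
Combining: s·lx = s · (m⁻²·cd) = m⁻²·s·cd.
The exponent of m is -2.

-2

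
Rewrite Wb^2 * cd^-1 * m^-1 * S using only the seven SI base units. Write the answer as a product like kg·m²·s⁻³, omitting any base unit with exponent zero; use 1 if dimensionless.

Wb = kg·m²·s⁻²·A⁻¹.
So Wb² = kg²·m⁴·s⁻⁴·A⁻².
S = kg⁻¹·m⁻²·s³·A².
Combining: Wb²·cd⁻¹·m⁻¹·S = (kg²·m⁴·s⁻⁴·A⁻²) · cd⁻¹ · m⁻¹ · (kg⁻¹·m⁻²·s³·A²) = kg·m·s⁻¹·cd⁻¹.

kg·m·s⁻¹·cd⁻¹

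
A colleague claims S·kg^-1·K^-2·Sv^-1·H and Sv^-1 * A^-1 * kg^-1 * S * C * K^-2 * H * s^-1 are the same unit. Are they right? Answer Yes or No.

Left side:
  S = 1/Ω (conductance is reciprocal resistance),
      = kg⁻¹·m⁻²·s³·A².
  Sv = J/kg (equivalent dose = energy per mass),
      = m²·s⁻².
  So Sv⁻¹ = m⁻²·s².
  H = Wb/A (inductance = flux per current),
      = kg·m²·s⁻²·A⁻².
  Combining: S·kg⁻¹·K⁻²·Sv⁻¹·H = (kg⁻¹·m⁻²·s³·A²) · kg⁻¹ · K⁻² · (m⁻²·s²) · (kg·m²·s⁻²·A⁻²) = kg⁻¹·m⁻²·s³·K⁻².
Right side:
  Sv = J/kg (equivalent dose = energy per mass),
      = m²·s⁻².
  So Sv⁻¹ = m⁻²·s².
  S = 1/Ω (conductance is reciprocal resistance),
      = kg⁻¹·m⁻²·s³·A².
  C = A·s = s·A (charge = current × time).
  H = Wb/A (inductance = flux per current),
      = kg·m²·s⁻²·A⁻².
  Combining: Sv⁻¹·A⁻¹·kg⁻¹·S·C·K⁻²·H·s⁻¹ = (m⁻²·s²) · A⁻¹ · kg⁻¹ · (kg⁻¹·m⁻²·s³·A²) · (s·A) · K⁻² · (kg·m²·s⁻²·A⁻²) · s⁻¹ = kg⁻¹·m⁻²·s³·K⁻².
Both reduce to kg⁻¹·m⁻²·s³·K⁻².

Yes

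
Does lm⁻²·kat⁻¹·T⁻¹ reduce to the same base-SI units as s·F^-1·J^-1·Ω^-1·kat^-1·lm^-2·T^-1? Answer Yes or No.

No

Left side:
  lm = cd.
  So lm⁻² = cd⁻².
  kat = s⁻¹·mol.
  So kat⁻¹ = s·mol⁻¹.
  T = kg·s⁻²·A⁻¹.
  So T⁻¹ = kg⁻¹·s²·A.
  Combining: lm⁻²·kat⁻¹·T⁻¹ = cd⁻² · (s·mol⁻¹) · (kg⁻¹·s²·A) = kg⁻¹·s³·A·mol⁻¹·cd⁻².
Right side:
  F = C/V (capacitance = charge per voltage),
      = A·s/(kg·m²·s⁻³·A⁻¹) (substituting C and V),
      = kg⁻¹·m⁻²·s⁴·A².
  So F⁻¹ = kg·m²·s⁻⁴·A⁻².
  J = N·m (work = force × distance),
      = kg·m²·s⁻².
  So J⁻¹ = kg⁻¹·m⁻²·s².
  Ω = V/A (resistance = voltage per current),
      = kg·m²·s⁻³·A⁻².
  So Ω⁻¹ = kg⁻¹·m⁻²·s³·A².
  kat = mol/s = s⁻¹·mol (catalytic activity).
  So kat⁻¹ = s·mol⁻¹.
  lm = cd·sr = cd (luminous flux; sr is dimensionless).
  So lm⁻² = cd⁻².
  T = Wb/m² (flux density = flux per area),
      = kg·s⁻²·A⁻¹.
  So T⁻¹ = kg⁻¹·s²·A.
  Combining: s·F⁻¹·J⁻¹·Ω⁻¹·kat⁻¹·lm⁻²·T⁻¹ = s · (kg·m²·s⁻⁴·A⁻²) · (kg⁻¹·m⁻²·s²) · (kg⁻¹·m⁻²·s³·A²) · (s·mol⁻¹) · cd⁻² · (kg⁻¹·s²·A) = kg⁻²·m⁻²·s⁵·A·mol⁻¹·cd⁻².
Left is kg⁻¹·s³·A·mol⁻¹·cd⁻²; right is kg⁻²·m⁻²·s⁵·A·mol⁻¹·cd⁻² — different.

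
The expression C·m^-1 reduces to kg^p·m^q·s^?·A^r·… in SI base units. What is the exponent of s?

1

C = A·s = s·A (charge = current × time).
Combining: C·m⁻¹ = (s·A) · m⁻¹ = m⁻¹·s·A.
The exponent of s is 1.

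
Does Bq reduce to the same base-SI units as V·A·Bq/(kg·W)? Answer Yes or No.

No

Left side:
  Bq = 1/s = s⁻¹ (activity is decays per second).
Right side:
  V = kg·m²·s⁻³·A⁻¹.
  Bq = s⁻¹.
  W = kg·m²·s⁻³.
  So W⁻¹ = kg⁻¹·m⁻²·s³.
  Combining: V·A·Bq·kg⁻¹·W⁻¹ = (kg·m²·s⁻³·A⁻¹) · A · s⁻¹ · kg⁻¹ · (kg⁻¹·m⁻²·s³) = kg⁻¹·s⁻¹.
Left is s⁻¹; right is kg⁻¹·s⁻¹ — different.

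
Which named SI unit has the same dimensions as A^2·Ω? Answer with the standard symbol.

W

Ω = V/A (resistance = voltage per current),
    = kg·m²·s⁻³·A⁻².
Combining: A²·Ω = A² · (kg·m²·s⁻³·A⁻²) = kg·m²·s⁻³.
kg·m²·s⁻³ is the base-SI form of the watt.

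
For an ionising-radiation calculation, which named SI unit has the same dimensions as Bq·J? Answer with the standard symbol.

W

Bq = 1/s = s⁻¹ (activity is decays per second).
J = N·m (work = force × distance),
    = kg·m²·s⁻².
Combining: Bq·J = s⁻¹ · (kg·m²·s⁻²) = kg·m²·s⁻³.
kg·m²·s⁻³ is the base-SI form of the watt.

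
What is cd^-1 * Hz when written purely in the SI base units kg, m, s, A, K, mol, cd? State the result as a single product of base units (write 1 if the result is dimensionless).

s⁻¹·cd⁻¹

Hz = s⁻¹.
Combining: cd⁻¹·Hz = cd⁻¹ · s⁻¹ = s⁻¹·cd⁻¹.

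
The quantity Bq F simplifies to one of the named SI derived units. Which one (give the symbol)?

S

Bq = 1/s = s⁻¹ (activity is decays per second).
F = C/V (capacitance = charge per voltage),
    = A·s/(kg·m²·s⁻³·A⁻¹) (substituting C and V),
    = kg⁻¹·m⁻²·s⁴·A².
Combining: Bq·F = s⁻¹ · (kg⁻¹·m⁻²·s⁴·A²) = kg⁻¹·m⁻²·s³·A².
kg⁻¹·m⁻²·s³·A² is the base-SI form of the siemens.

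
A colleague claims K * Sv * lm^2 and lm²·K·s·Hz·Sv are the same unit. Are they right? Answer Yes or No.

Left side:
  Sv = m²·s⁻².
  lm = cd.
  So lm² = cd².
  Combining: K·Sv·lm² = K · (m²·s⁻²) · cd² = m²·s⁻²·K·cd².
Right side:
  lm = cd·sr = cd (luminous flux; sr is dimensionless).
  So lm² = cd².
  Hz = 1/s = s⁻¹ (frequency is cycles per second).
  Sv = J/kg (equivalent dose = energy per mass),
      = m²·s⁻².
  Combining: lm²·K·s·Hz·Sv = cd² · K · s · s⁻¹ · (m²·s⁻²) = m²·s⁻²·K·cd².
Both reduce to m²·s⁻²·K·cd².

Yes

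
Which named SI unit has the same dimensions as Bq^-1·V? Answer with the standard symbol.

Wb

Bq = 1/s = s⁻¹ (activity is decays per second).
So Bq⁻¹ = s.
V = W/A (potential = power per current),
    = kg·m²·s⁻³·A⁻¹.
Combining: Bq⁻¹·V = s · (kg·m²·s⁻³·A⁻¹) = kg·m²·s⁻²·A⁻¹.
kg·m²·s⁻²·A⁻¹ is the base-SI form of the weber.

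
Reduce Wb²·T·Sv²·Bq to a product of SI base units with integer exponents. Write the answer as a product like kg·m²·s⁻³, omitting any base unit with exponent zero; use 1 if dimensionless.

Wb = kg·m²·s⁻²·A⁻¹.
So Wb² = kg²·m⁴·s⁻⁴·A⁻².
T = kg·s⁻²·A⁻¹.
Sv = m²·s⁻².
So Sv² = m⁴·s⁻⁴.
Bq = s⁻¹.
Combining: Wb²·T·Sv²·Bq = (kg²·m⁴·s⁻⁴·A⁻²) · (kg·s⁻²·A⁻¹) · (m⁴·s⁻⁴) · s⁻¹ = kg³·m⁸·s⁻¹¹·A⁻³.

kg³·m⁸·s⁻¹¹·A⁻³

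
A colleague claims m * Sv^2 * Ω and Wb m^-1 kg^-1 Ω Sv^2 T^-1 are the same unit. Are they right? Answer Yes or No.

Left side:
  Sv = J/kg (equivalent dose = energy per mass),
      = m²·s⁻².
  So Sv² = m⁴·s⁻⁴.
  Ω = V/A (resistance = voltage per current),
      = kg·m²·s⁻³·A⁻².
  Combining: m·Sv²·Ω = m · (m⁴·s⁻⁴) · (kg·m²·s⁻³·A⁻²) = kg·m⁷·s⁻⁷·A⁻².
Right side:
  Wb = V·s (flux: a volt is a weber per second),
      = kg·m²·s⁻²·A⁻¹.
  Ω = V/A (resistance = voltage per current),
      = kg·m²·s⁻³·A⁻².
  Sv = J/kg (equivalent dose = energy per mass),
      = m²·s⁻².
  So Sv² = m⁴·s⁻⁴.
  T = Wb/m² (flux density = flux per area),
      = kg·s⁻²·A⁻¹.
  So T⁻¹ = kg⁻¹·s²·A.
  Combining: Wb·m⁻¹·kg⁻¹·Ω·Sv²·T⁻¹ = (kg·m²·s⁻²·A⁻¹) · m⁻¹ · kg⁻¹ · (kg·m²·s⁻³·A⁻²) · (m⁴·s⁻⁴) · (kg⁻¹·s²·A) = m⁷·s⁻⁷·A⁻².
Left is kg·m⁷·s⁻⁷·A⁻²; right is m⁷·s⁻⁷·A⁻² — different.

No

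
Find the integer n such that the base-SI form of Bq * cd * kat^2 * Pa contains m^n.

Bq = 1/s = s⁻¹ (activity is decays per second).
kat = mol/s = s⁻¹·mol (catalytic activity).
So kat² = s⁻²·mol².
Pa = N/m² (pressure = force per area),
    = kg·m⁻¹·s⁻².
Combining: Bq·cd·kat²·Pa = s⁻¹ · cd · (s⁻²·mol²) · (kg·m⁻¹·s⁻²) = kg·m⁻¹·s⁻⁵·mol²·cd.
The exponent of m is -1.

-1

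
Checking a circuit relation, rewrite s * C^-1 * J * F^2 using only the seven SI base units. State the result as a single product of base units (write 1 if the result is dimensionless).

kg⁻¹·m⁻²·s⁶·A³

C = s·A.
So C⁻¹ = s⁻¹·A⁻¹.
J = kg·m²·s⁻².
F = kg⁻¹·m⁻²·s⁴·A².
So F² = kg⁻²·m⁻⁴·s⁸·A⁴.
Combining: s·C⁻¹·J·F² = s · (s⁻¹·A⁻¹) · (kg·m²·s⁻²) · (kg⁻²·m⁻⁴·s⁸·A⁴) = kg⁻¹·m⁻²·s⁶·A³.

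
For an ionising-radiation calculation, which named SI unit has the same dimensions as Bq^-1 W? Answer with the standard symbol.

Bq = s⁻¹.
So Bq⁻¹ = s.
W = kg·m²·s⁻³.
Combining: Bq⁻¹·W = s · (kg·m²·s⁻³) = kg·m²·s⁻².
kg·m²·s⁻² is the base-SI form of the joule.

J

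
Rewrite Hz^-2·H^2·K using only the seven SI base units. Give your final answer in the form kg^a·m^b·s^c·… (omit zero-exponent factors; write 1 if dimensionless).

kg²·m⁴·s⁻²·A⁻⁴·K

Hz = s⁻¹.
So Hz⁻² = s².
H = kg·m²·s⁻²·A⁻².
So H² = kg²·m⁴·s⁻⁴·A⁻⁴.
Combining: Hz⁻²·H²·K = s² · (kg²·m⁴·s⁻⁴·A⁻⁴) · K = kg²·m⁴·s⁻²·A⁻⁴·K.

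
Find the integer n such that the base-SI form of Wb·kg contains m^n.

2

Wb = kg·m²·s⁻²·A⁻¹.
Combining: Wb·kg = (kg·m²·s⁻²·A⁻¹) · kg = kg²·m²·s⁻²·A⁻¹.
The exponent of m is 2.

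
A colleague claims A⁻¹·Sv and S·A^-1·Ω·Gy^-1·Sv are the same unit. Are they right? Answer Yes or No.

No

Left side:
  Sv = m²·s⁻².
  Combining: A⁻¹·Sv = A⁻¹ · (m²·s⁻²) = m²·s⁻²·A⁻¹.
Right side:
  S = 1/Ω (conductance is reciprocal resistance),
      = kg⁻¹·m⁻²·s³·A².
  Ω = V/A (resistance = voltage per current),
      = kg·m²·s⁻³·A⁻².
  Gy = J/kg (absorbed dose = energy per mass),
      = m²·s⁻².
  So Gy⁻¹ = m⁻²·s².
  Sv = J/kg (equivalent dose = energy per mass),
      = m²·s⁻².
  Combining: S·A⁻¹·Ω·Gy⁻¹·Sv = (kg⁻¹·m⁻²·s³·A²) · A⁻¹ · (kg·m²·s⁻³·A⁻²) · (m⁻²·s²) · (m²·s⁻²) = A⁻¹.
Left is m²·s⁻²·A⁻¹; right is A⁻¹ — different.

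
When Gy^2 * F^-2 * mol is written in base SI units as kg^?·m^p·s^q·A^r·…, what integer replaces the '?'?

2

Gy = m²·s⁻².
So Gy² = m⁴·s⁻⁴.
F = kg⁻¹·m⁻²·s⁴·A².
So F⁻² = kg²·m⁴·s⁻⁸·A⁻⁴.
Combining: Gy²·F⁻²·mol = (m⁴·s⁻⁴) · (kg²·m⁴·s⁻⁸·A⁻⁴) · mol = kg²·m⁸·s⁻¹²·A⁻⁴·mol.
The exponent of kg is 2.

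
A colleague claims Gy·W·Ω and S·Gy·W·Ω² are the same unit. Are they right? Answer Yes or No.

Yes

Left side:
  Gy = J/kg (absorbed dose = energy per mass),
      = m²·s⁻².
  W = J/s (power = energy per time),
      = kg·m²·s⁻³.
  Ω = V/A (resistance = voltage per current),
      = kg·m²·s⁻³·A⁻².
  Combining: Gy·W·Ω = (m²·s⁻²) · (kg·m²·s⁻³) · (kg·m²·s⁻³·A⁻²) = kg²·m⁶·s⁻⁸·A⁻².
Right side:
  S = kg⁻¹·m⁻²·s³·A².
  Gy = m²·s⁻².
  W = kg·m²·s⁻³.
  Ω = kg·m²·s⁻³·A⁻².
  So Ω² = kg²·m⁴·s⁻⁶·A⁻⁴.
  Combining: S·Gy·W·Ω² = (kg⁻¹·m⁻²·s³·A²) · (m²·s⁻²) · (kg·m²·s⁻³) · (kg²·m⁴·s⁻⁶·A⁻⁴) = kg²·m⁶·s⁻⁸·A⁻².
Both reduce to kg²·m⁶·s⁻⁸·A⁻².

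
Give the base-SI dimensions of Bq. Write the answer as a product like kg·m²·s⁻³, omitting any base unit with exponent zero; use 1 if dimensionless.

s⁻¹

Bq = 1/s = s⁻¹ (activity is decays per second).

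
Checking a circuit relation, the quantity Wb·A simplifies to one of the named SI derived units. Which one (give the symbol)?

Wb = kg·m²·s⁻²·A⁻¹.
Combining: Wb·A = (kg·m²·s⁻²·A⁻¹) · A = kg·m²·s⁻².
kg·m²·s⁻² is the base-SI form of the joule.

J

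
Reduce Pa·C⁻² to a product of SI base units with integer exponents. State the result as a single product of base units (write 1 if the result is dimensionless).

kg·m⁻¹·s⁻⁴·A⁻²

Pa = kg·m⁻¹·s⁻².
C = s·A.
So C⁻² = s⁻²·A⁻².
Combining: Pa·C⁻² = (kg·m⁻¹·s⁻²) · (s⁻²·A⁻²) = kg·m⁻¹·s⁻⁴·A⁻².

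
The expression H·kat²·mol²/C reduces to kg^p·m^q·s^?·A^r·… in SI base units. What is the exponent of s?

-5

H = Wb/A (inductance = flux per current),
    = kg·m²·s⁻²·A⁻².
kat = mol/s = s⁻¹·mol (catalytic activity).
So kat² = s⁻²·mol².
C = A·s = s·A (charge = current × time).
So C⁻¹ = s⁻¹·A⁻¹.
Combining: H·kat²·C⁻¹·mol² = (kg·m²·s⁻²·A⁻²) · (s⁻²·mol²) · (s⁻¹·A⁻¹) · mol² = kg·m²·s⁻⁵·A⁻³·mol⁴.
The exponent of s is -5.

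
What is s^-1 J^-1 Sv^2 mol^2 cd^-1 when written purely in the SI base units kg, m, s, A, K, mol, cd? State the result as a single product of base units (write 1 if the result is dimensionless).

J = N·m (work = force × distance),
    = kg·m²·s⁻².
So J⁻¹ = kg⁻¹·m⁻²·s².
Sv = J/kg (equivalent dose = energy per mass),
    = m²·s⁻².
So Sv² = m⁴·s⁻⁴.
Combining: s⁻¹·J⁻¹·Sv²·mol²·cd⁻¹ = s⁻¹ · (kg⁻¹·m⁻²·s²) · (m⁴·s⁻⁴) · mol² · cd⁻¹ = kg⁻¹·m²·s⁻³·mol²·cd⁻¹.

kg⁻¹·m²·s⁻³·mol²·cd⁻¹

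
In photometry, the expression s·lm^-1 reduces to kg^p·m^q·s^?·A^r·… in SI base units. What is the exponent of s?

lm = cd·sr = cd (luminous flux; sr is dimensionless).
So lm⁻¹ = cd⁻¹.
Combining: s·lm⁻¹ = s · cd⁻¹ = s·cd⁻¹.
The exponent of s is 1.

1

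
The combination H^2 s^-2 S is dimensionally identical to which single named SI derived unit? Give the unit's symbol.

H = Wb/A (inductance = flux per current),
    = kg·m²·s⁻²·A⁻².
So H² = kg²·m⁴·s⁻⁴·A⁻⁴.
S = 1/Ω (conductance is reciprocal resistance),
    = kg⁻¹·m⁻²·s³·A².
Combining: H²·s⁻²·S = (kg²·m⁴·s⁻⁴·A⁻⁴) · s⁻² · (kg⁻¹·m⁻²·s³·A²) = kg·m²·s⁻³·A⁻².
kg·m²·s⁻³·A⁻² is the base-SI form of the ohm.

Ω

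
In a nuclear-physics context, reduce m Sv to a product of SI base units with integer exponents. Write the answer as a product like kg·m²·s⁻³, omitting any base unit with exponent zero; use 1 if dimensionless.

m³·s⁻²

Sv = J/kg (equivalent dose = energy per mass),
    = m²·s⁻².
Combining: m·Sv = m · (m²·s⁻²) = m³·s⁻².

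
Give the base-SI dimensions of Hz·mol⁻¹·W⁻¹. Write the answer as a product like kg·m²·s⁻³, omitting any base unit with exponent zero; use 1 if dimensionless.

Hz = s⁻¹.
W = kg·m²·s⁻³.
So W⁻¹ = kg⁻¹·m⁻²·s³.
Combining: Hz·mol⁻¹·W⁻¹ = s⁻¹ · mol⁻¹ · (kg⁻¹·m⁻²·s³) = kg⁻¹·m⁻²·s²·mol⁻¹.

kg⁻¹·m⁻²·s²·mol⁻¹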